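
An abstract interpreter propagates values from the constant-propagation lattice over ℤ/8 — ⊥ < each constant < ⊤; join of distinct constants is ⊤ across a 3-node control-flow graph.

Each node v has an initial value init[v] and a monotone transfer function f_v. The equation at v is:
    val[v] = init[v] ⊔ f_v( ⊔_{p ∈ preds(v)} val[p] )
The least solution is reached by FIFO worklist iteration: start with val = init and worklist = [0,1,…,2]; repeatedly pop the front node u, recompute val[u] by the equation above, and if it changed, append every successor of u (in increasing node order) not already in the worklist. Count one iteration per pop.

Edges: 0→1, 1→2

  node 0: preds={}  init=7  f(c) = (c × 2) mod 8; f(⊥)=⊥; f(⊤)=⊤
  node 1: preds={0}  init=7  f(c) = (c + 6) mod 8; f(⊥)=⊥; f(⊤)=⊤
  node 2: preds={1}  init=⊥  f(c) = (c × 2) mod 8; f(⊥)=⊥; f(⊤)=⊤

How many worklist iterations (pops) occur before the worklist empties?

Iteration log — 3 steps:
  step 1. node 0  ⊔preds=⊥  new=7  stable
  step 2. node 1  ⊔preds=7  new=⊤  old=7  +wl: 
  step 3. node 2  ⊔preds=⊤  new=⊤  old=⊥  +wl: 

Least fixpoint reached:
  node 0: 7
  node 1: ⊤
  node 2: ⊤

3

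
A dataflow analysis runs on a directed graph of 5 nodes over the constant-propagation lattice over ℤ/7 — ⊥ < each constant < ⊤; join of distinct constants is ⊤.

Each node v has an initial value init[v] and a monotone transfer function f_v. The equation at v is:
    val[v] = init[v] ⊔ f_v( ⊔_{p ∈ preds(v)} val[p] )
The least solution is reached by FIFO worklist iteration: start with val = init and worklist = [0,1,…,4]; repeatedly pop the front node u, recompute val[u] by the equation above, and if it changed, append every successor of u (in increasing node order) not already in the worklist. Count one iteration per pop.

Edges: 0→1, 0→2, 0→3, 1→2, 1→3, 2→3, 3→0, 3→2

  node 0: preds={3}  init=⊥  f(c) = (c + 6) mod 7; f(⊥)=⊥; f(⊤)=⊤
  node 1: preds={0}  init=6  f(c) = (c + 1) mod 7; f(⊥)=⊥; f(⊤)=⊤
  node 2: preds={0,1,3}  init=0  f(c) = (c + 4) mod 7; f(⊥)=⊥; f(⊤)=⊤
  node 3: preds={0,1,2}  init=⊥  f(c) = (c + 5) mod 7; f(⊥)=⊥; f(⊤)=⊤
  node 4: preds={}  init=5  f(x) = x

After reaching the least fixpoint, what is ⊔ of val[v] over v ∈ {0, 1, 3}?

Trace (10 dequeues):
  [1] u=0 | in ⊥ | out ⊥ | ==
  [2] u=1 | in ⊥ | out 6 | ==
  [3] u=2 | in 6 | out ⊤ | prev 0 | push {}
  [4] u=3 | in ⊤ | out ⊤ | prev ⊥ | push {0,2}
  [5] u=4 | in ⊥ | out 5 | ==
  [6] u=0 | in ⊤ | out ⊤ | prev ⊥ | push {1,3}
  [7] u=2 | in ⊤ | out ⊤ | ==
  [8] u=1 | in ⊤ | out ⊤ | prev 6 | push {2}
  [9] u=3 | in ⊤ | out ⊤ | ==
  [10] u=2 | in ⊤ | out ⊤ | ==

Converged values:
  [0] ⊤
  [1] ⊤
  [2] ⊤
  [3] ⊤
  [4] 5

⊤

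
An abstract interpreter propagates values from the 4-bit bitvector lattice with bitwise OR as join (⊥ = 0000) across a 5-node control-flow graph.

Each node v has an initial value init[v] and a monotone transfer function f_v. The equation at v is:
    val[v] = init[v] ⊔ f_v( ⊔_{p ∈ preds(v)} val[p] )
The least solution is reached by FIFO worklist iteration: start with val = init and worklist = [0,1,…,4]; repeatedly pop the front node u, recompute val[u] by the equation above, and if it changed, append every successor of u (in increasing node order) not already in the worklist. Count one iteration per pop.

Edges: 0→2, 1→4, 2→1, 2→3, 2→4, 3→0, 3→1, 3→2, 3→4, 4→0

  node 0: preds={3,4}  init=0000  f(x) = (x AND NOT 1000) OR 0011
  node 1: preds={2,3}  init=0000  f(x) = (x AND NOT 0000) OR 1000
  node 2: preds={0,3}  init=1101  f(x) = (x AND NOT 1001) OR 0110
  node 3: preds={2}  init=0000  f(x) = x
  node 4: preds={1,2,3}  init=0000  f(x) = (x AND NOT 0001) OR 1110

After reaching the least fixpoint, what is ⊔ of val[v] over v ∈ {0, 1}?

1111

Trace (9 dequeues):
  [1] u=0 | in 0000 | out 0011 | prev 0000 | push {}
  [2] u=1 | in 1101 | out 1101 | prev 0000 | push {}
  [3] u=2 | in 0011 | out 1111 | prev 1101 | push {1}
  [4] u=3 | in 1111 | out 1111 | prev 0000 | push {0,2}
  [5] u=4 | in 1111 | out 1110 | prev 0000 | push {}
  [6] u=1 | in 1111 | out 1111 | prev 1101 | push {4}
  [7] u=0 | in 1111 | out 0111 | prev 0011 | push {}
  [8] u=2 | in 1111 | out 1111 | ==
  [9] u=4 | in 1111 | out 1110 | ==

Converged values:
  [0] 0111
  [1] 1111
  [2] 1111
  [3] 1111
  [4] 1110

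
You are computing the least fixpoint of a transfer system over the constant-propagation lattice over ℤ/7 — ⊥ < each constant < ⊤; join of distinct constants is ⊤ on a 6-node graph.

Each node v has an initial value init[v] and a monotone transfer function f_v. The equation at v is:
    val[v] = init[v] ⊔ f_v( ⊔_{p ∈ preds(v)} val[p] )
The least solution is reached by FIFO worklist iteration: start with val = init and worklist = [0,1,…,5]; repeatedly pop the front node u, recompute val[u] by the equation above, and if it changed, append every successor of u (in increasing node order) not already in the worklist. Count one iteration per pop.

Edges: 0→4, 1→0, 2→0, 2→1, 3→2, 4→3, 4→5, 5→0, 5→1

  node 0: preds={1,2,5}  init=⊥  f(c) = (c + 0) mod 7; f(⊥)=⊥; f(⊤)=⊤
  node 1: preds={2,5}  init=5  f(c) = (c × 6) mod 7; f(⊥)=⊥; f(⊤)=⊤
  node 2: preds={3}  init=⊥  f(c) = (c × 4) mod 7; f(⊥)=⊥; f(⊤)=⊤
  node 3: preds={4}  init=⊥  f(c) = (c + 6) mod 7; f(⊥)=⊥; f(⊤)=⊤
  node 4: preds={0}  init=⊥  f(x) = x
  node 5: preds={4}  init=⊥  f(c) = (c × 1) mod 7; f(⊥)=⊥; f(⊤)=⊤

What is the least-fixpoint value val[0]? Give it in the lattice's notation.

⊤

Iteration log — 18 steps:
  step 1. node 0  ⊔preds=5  new=5  old=⊥  +wl: 
  step 2. node 1  ⊔preds=⊥  new=5  stable
  step 3. node 2  ⊔preds=⊥  new=⊥  stable
  step 4. node 3  ⊔preds=⊥  new=⊥  stable
  step 5. node 4  ⊔preds=5  new=5  old=⊥  +wl: 3
  step 6. node 5  ⊔preds=5  new=5  old=⊥  +wl: 0,1
  step 7. node 3  ⊔preds=5  new=4  old=⊥  +wl: 2
  step 8. node 0  ⊔preds=5  new=5  stable
  step 9. node 1  ⊔preds=5  new=⊤  old=5  +wl: 0
  step 10. node 2  ⊔preds=4  new=2  old=⊥  +wl: 1
  step 11. node 0  ⊔preds=⊤  new=⊤  old=5  +wl: 4
  step 12. node 1  ⊔preds=⊤  new=⊤  stable
  step 13. node 4  ⊔preds=⊤  new=⊤  old=5  +wl: 3,5
  step 14. node 3  ⊔preds=⊤  new=⊤  old=4  +wl: 2
  step 15. node 5  ⊔preds=⊤  new=⊤  old=5  +wl: 0,1
  step 16. node 2  ⊔preds=⊤  new=⊤  old=2  +wl: 
  step 17. node 0  ⊔preds=⊤  new=⊤  stable
  step 18. node 1  ⊔preds=⊤  new=⊤  stable

Least fixpoint reached:
  node 0: ⊤
  node 1: ⊤
  node 2: ⊤
  node 3: ⊤
  node 4: ⊤
  node 5: ⊤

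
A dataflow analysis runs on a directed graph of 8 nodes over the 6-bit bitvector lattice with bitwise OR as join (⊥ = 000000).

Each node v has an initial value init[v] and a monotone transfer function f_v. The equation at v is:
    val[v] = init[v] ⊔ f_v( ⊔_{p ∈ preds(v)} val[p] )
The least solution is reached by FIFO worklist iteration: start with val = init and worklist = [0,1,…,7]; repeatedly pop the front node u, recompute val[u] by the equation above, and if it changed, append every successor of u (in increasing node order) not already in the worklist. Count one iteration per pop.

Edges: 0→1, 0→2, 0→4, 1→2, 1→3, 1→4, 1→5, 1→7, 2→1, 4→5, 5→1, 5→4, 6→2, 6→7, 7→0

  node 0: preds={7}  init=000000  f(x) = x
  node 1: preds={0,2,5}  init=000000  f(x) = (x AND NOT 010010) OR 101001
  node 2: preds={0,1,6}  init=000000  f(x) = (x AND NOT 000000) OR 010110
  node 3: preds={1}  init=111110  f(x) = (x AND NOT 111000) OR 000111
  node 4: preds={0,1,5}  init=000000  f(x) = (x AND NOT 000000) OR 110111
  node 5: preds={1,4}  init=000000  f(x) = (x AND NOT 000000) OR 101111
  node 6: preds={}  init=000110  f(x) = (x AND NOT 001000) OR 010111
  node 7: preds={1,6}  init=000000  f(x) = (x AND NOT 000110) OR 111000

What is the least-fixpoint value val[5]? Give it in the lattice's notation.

111111

Trace (18 dequeues):
  [1] u=0 | in 000000 | out 000000 | ==
  [2] u=1 | in 000000 | out 101001 | prev 000000 | push {}
  [3] u=2 | in 101111 | out 111111 | prev 000000 | push {1}
  [4] u=3 | in 101001 | out 111111 | prev 111110 | push {}
  [5] u=4 | in 101001 | out 111111 | prev 000000 | push {}
  [6] u=5 | in 111111 | out 111111 | prev 000000 | push {4}
  [7] u=6 | in 000000 | out 010111 | prev 000110 | push {2}
  [8] u=7 | in 111111 | out 111001 | prev 000000 | push {0}
  [9] u=1 | in 111111 | out 101101 | prev 101001 | push {3,5,7}
  [10] u=4 | in 111111 | out 111111 | ==
  [11] u=2 | in 111111 | out 111111 | ==
  [12] u=0 | in 111001 | out 111001 | prev 000000 | push {1,2,4}
  [13] u=3 | in 101101 | out 111111 | ==
  [14] u=5 | in 111111 | out 111111 | ==
  [15] u=7 | in 111111 | out 111001 | ==
  [16] u=1 | in 111111 | out 101101 | ==
  [17] u=2 | in 111111 | out 111111 | ==
  [18] u=4 | in 111111 | out 111111 | ==

Converged values:
  [0] 111001
  [1] 101101
  [2] 111111
  [3] 111111
  [4] 111111
  [5] 111111
  [6] 010111
  [7] 111001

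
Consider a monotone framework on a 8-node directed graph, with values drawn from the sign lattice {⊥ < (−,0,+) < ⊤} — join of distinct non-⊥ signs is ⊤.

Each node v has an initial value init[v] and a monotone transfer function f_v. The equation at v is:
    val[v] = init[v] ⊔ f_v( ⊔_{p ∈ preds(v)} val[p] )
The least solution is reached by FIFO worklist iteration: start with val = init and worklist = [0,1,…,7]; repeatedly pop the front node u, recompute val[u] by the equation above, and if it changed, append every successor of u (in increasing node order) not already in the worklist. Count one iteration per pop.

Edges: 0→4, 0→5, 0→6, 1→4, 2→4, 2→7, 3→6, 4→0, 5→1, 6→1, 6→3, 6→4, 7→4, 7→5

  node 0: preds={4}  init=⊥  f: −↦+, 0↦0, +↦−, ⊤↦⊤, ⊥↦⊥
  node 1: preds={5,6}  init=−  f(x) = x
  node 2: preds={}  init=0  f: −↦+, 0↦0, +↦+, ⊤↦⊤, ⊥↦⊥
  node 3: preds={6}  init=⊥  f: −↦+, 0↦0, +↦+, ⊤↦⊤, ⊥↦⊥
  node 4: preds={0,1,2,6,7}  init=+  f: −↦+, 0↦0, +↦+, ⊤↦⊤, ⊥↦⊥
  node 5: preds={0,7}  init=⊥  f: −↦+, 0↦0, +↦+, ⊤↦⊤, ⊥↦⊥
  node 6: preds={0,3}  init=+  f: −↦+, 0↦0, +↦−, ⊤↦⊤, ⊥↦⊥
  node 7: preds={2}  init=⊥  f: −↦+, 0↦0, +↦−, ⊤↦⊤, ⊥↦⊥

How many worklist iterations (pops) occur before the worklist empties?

15

Trace (15 dequeues):
  [1] u=0 | in + | out − | prev ⊥ | push {}
  [2] u=1 | in + | out ⊤ | prev − | push {}
  [3] u=2 | in ⊥ | out 0 | ==
  [4] u=3 | in + | out + | prev ⊥ | push {}
  [5] u=4 | in ⊤ | out ⊤ | prev + | push {0}
  [6] u=5 | in − | out + | prev ⊥ | push {1}
  [7] u=6 | in ⊤ | out ⊤ | prev + | push {3,4}
  [8] u=7 | in 0 | out 0 | prev ⊥ | push {5}
  [9] u=0 | in ⊤ | out ⊤ | prev − | push {6}
  [10] u=1 | in ⊤ | out ⊤ | ==
  [11] u=3 | in ⊤ | out ⊤ | prev + | push {}
  [12] u=4 | in ⊤ | out ⊤ | ==
  [13] u=5 | in ⊤ | out ⊤ | prev + | push {1}
  [14] u=6 | in ⊤ | out ⊤ | ==
  [15] u=1 | in ⊤ | out ⊤ | ==

Converged values:
  [0] ⊤
  [1] ⊤
  [2] 0
  [3] ⊤
  [4] ⊤
  [5] ⊤
  [6] ⊤
  [7] 0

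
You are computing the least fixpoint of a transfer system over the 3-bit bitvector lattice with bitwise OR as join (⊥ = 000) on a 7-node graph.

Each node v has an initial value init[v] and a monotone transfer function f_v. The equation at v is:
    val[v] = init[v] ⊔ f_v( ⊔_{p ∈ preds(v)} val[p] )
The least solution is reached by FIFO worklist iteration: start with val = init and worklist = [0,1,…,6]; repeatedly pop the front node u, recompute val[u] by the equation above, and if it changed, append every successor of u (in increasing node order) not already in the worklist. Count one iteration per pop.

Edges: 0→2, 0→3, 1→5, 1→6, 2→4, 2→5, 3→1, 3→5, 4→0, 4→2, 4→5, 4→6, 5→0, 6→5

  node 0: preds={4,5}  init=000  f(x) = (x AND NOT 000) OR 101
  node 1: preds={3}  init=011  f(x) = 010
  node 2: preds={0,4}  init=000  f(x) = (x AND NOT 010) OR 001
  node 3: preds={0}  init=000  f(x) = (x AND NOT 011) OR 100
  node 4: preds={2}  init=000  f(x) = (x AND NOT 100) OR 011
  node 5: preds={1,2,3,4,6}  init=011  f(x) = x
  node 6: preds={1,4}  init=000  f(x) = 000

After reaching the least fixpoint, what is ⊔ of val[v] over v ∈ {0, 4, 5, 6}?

Trace (10 dequeues):
  [1] u=0 | in 011 | out 111 | prev 000 | push {}
  [2] u=1 | in 000 | out 011 | ==
  [3] u=2 | in 111 | out 101 | prev 000 | push {}
  [4] u=3 | in 111 | out 100 | prev 000 | push {1}
  [5] u=4 | in 101 | out 011 | prev 000 | push {0,2}
  [6] u=5 | in 111 | out 111 | prev 011 | push {}
  [7] u=6 | in 011 | out 000 | ==
  [8] u=1 | in 100 | out 011 | ==
  [9] u=0 | in 111 | out 111 | ==
  [10] u=2 | in 111 | out 101 | ==

Converged values:
  [0] 111
  [1] 011
  [2] 101
  [3] 100
  [4] 011
  [5] 111
  [6] 000

111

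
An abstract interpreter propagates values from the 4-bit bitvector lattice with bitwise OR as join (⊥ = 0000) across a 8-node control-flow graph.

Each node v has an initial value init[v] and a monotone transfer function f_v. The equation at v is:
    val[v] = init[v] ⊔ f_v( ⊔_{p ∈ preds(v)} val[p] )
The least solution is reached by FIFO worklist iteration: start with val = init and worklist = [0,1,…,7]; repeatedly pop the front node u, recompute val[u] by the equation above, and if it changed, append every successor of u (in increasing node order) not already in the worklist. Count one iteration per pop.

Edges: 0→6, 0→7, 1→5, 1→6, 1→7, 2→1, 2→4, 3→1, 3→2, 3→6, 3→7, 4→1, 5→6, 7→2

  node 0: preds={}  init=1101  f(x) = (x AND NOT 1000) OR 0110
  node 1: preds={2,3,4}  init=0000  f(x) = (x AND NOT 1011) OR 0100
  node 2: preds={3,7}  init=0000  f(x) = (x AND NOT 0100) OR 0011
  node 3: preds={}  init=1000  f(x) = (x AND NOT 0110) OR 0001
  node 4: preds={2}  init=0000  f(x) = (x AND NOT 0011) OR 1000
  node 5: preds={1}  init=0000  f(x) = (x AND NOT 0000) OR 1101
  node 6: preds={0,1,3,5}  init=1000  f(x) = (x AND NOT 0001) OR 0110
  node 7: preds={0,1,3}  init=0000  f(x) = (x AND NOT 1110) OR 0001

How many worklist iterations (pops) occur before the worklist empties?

10

Trace (10 dequeues):
  [1] u=0 | in 0000 | out 1111 | prev 1101 | push {}
  [2] u=1 | in 1000 | out 0100 | prev 0000 | push {}
  [3] u=2 | in 1000 | out 1011 | prev 0000 | push {1}
  [4] u=3 | in 0000 | out 1001 | prev 1000 | push {2}
  [5] u=4 | in 1011 | out 1000 | prev 0000 | push {}
  [6] u=5 | in 0100 | out 1101 | prev 0000 | push {}
  [7] u=6 | in 1111 | out 1110 | prev 1000 | push {}
  [8] u=7 | in 1111 | out 0001 | prev 0000 | push {}
  [9] u=1 | in 1011 | out 0100 | ==
  [10] u=2 | in 1001 | out 1011 | ==

Converged values:
  [0] 1111
  [1] 0100
  [2] 1011
  [3] 1001
  [4] 1000
  [5] 1101
  [6] 1110
  [7] 0001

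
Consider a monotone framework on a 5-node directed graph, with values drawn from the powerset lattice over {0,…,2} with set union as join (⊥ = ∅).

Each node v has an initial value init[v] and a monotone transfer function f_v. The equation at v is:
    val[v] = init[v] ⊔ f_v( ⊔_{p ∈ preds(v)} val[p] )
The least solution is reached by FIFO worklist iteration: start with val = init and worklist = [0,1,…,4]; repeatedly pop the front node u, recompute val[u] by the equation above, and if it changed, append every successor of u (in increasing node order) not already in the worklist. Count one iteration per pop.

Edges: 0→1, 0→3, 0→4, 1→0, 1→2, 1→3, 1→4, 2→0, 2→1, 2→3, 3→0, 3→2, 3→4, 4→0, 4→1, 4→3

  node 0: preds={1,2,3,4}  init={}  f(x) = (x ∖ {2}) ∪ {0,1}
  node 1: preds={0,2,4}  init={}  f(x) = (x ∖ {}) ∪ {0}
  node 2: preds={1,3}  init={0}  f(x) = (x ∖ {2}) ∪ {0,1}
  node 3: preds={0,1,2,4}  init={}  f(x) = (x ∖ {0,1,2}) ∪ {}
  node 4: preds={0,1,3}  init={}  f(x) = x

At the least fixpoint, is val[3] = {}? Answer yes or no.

Worklist (8 pops):
  #1 pop 0: in={0} → {0,1} (was {}); enqueue []
  #2 pop 1: in={0,1} → {0,1} (was {}); enqueue [0]
  #3 pop 2: in={0,1} → {0,1} (was {0}); enqueue [1]
  #4 pop 3: in={0,1} → {} (no change)
  #5 pop 4: in={0,1} → {0,1} (was {}); enqueue [3]
  #6 pop 0: in={0,1} → {0,1} (no change)
  #7 pop 1: in={0,1} → {0,1} (no change)
  #8 pop 3: in={0,1} → {} (no change)

Fixpoint:
  val[0] = {0,1}
  val[1] = {0,1}
  val[2] = {0,1}
  val[3] = {}
  val[4] = {0,1}

yes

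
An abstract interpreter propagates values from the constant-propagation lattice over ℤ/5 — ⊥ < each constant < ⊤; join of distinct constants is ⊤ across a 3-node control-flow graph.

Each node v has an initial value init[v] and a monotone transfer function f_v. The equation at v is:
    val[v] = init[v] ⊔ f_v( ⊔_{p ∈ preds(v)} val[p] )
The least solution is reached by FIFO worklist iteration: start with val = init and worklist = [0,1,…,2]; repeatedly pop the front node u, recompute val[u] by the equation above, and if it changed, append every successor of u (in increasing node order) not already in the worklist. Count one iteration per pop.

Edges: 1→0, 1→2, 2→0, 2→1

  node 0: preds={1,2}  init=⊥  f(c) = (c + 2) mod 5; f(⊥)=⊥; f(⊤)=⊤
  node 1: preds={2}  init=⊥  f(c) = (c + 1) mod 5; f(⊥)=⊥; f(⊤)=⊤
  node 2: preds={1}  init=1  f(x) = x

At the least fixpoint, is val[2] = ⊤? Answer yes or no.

Iteration log — 7 steps:
  step 1. node 0  ⊔preds=1  new=3  old=⊥  +wl: 
  step 2. node 1  ⊔preds=1  new=2  old=⊥  +wl: 0
  step 3. node 2  ⊔preds=2  new=⊤  old=1  +wl: 1
  step 4. node 0  ⊔preds=⊤  new=⊤  old=3  +wl: 
  step 5. node 1  ⊔preds=⊤  new=⊤  old=2  +wl: 0,2
  step 6. node 0  ⊔preds=⊤  new=⊤  stable
  step 7. node 2  ⊔preds=⊤  new=⊤  stable

Least fixpoint reached:
  node 0: ⊤
  node 1: ⊤
  node 2: ⊤

yes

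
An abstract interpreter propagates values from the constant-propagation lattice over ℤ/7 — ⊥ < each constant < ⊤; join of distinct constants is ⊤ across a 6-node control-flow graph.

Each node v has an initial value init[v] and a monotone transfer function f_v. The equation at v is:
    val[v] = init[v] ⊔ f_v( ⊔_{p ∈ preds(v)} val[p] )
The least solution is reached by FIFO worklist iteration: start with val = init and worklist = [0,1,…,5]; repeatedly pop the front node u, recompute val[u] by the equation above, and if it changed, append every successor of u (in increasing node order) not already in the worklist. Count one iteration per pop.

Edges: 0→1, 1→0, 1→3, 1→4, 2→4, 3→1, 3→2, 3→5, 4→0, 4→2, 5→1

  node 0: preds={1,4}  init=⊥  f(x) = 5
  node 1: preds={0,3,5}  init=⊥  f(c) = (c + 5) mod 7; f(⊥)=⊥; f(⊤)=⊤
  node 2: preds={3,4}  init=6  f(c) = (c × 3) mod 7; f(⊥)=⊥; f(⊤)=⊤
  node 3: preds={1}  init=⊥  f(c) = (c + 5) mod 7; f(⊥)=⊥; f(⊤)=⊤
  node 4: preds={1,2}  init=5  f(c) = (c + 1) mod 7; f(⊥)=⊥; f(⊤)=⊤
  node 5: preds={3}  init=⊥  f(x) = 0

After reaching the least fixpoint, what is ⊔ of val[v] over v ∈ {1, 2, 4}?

Trace (15 dequeues):
  [1] u=0 | in 5 | out 5 | prev ⊥ | push {}
  [2] u=1 | in 5 | out 3 | prev ⊥ | push {0}
  [3] u=2 | in 5 | out ⊤ | prev 6 | push {}
  [4] u=3 | in 3 | out 1 | prev ⊥ | push {1,2}
  [5] u=4 | in ⊤ | out ⊤ | prev 5 | push {}
  [6] u=5 | in 1 | out 0 | prev ⊥ | push {}
  [7] u=0 | in ⊤ | out 5 | ==
  [8] u=1 | in ⊤ | out ⊤ | prev 3 | push {0,3,4}
  [9] u=2 | in ⊤ | out ⊤ | ==
  [10] u=0 | in ⊤ | out 5 | ==
  [11] u=3 | in ⊤ | out ⊤ | prev 1 | push {1,2,5}
  [12] u=4 | in ⊤ | out ⊤ | ==
  [13] u=1 | in ⊤ | out ⊤ | ==
  [14] u=2 | in ⊤ | out ⊤ | ==
  [15] u=5 | in ⊤ | out 0 | ==

Converged values:
  [0] 5
  [1] ⊤
  [2] ⊤
  [3] ⊤
  [4] ⊤
  [5] 0

⊤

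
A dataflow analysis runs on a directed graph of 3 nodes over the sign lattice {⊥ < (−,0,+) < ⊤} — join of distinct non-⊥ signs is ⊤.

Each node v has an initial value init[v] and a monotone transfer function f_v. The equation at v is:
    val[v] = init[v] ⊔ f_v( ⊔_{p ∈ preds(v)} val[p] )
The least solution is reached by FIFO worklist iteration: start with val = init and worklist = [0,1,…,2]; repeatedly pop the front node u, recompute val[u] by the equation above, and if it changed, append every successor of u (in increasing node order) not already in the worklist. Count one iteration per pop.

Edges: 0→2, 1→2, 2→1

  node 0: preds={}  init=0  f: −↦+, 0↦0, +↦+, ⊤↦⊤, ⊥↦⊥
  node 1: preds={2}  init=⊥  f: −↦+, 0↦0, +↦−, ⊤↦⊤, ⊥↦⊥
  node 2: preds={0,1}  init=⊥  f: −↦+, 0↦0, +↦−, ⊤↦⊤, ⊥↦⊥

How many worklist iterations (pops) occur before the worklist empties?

5

Worklist (5 pops):
  #1 pop 0: in=⊥ → 0 (no change)
  #2 pop 1: in=⊥ → ⊥ (no change)
  #3 pop 2: in=0 → 0 (was ⊥); enqueue [1]
  #4 pop 1: in=0 → 0 (was ⊥); enqueue [2]
  #5 pop 2: in=0 → 0 (no change)

Fixpoint:
  val[0] = 0
  val[1] = 0
  val[2] = 0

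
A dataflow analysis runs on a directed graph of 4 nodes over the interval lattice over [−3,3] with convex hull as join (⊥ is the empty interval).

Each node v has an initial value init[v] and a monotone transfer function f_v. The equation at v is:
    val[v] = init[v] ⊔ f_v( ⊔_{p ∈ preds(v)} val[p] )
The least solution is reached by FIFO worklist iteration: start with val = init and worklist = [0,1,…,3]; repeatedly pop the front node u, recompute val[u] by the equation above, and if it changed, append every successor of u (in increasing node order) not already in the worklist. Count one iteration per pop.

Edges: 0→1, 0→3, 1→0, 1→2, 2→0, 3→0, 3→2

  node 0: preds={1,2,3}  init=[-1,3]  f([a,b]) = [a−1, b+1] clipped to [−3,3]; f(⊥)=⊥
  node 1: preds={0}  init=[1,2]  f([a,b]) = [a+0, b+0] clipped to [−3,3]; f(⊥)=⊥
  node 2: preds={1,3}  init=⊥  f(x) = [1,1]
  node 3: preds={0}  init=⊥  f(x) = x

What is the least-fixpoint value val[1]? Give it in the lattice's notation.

Trace (14 dequeues):
  [1] u=0 | in [1,2] | out [-1,3] | ==
  [2] u=1 | in [-1,3] | out [-1,3] | prev [1,2] | push {0}
  [3] u=2 | in [-1,3] | out [1,1] | prev ⊥ | push {}
  [4] u=3 | in [-1,3] | out [-1,3] | prev ⊥ | push {2}
  [5] u=0 | in [-1,3] | out [-2,3] | prev [-1,3] | push {1,3}
  [6] u=2 | in [-1,3] | out [1,1] | ==
  [7] u=1 | in [-2,3] | out [-2,3] | prev [-1,3] | push {0,2}
  [8] u=3 | in [-2,3] | out [-2,3] | prev [-1,3] | push {}
  [9] u=0 | in [-2,3] | out [-3,3] | prev [-2,3] | push {1,3}
  [10] u=2 | in [-2,3] | out [1,1] | ==
  [11] u=1 | in [-3,3] | out [-3,3] | prev [-2,3] | push {0,2}
  [12] u=3 | in [-3,3] | out [-3,3] | prev [-2,3] | push {}
  [13] u=0 | in [-3,3] | out [-3,3] | ==
  [14] u=2 | in [-3,3] | out [1,1] | ==

Converged values:
  [0] [-3,3]
  [1] [-3,3]
  [2] [1,1]
  [3] [-3,3]

[-3,3]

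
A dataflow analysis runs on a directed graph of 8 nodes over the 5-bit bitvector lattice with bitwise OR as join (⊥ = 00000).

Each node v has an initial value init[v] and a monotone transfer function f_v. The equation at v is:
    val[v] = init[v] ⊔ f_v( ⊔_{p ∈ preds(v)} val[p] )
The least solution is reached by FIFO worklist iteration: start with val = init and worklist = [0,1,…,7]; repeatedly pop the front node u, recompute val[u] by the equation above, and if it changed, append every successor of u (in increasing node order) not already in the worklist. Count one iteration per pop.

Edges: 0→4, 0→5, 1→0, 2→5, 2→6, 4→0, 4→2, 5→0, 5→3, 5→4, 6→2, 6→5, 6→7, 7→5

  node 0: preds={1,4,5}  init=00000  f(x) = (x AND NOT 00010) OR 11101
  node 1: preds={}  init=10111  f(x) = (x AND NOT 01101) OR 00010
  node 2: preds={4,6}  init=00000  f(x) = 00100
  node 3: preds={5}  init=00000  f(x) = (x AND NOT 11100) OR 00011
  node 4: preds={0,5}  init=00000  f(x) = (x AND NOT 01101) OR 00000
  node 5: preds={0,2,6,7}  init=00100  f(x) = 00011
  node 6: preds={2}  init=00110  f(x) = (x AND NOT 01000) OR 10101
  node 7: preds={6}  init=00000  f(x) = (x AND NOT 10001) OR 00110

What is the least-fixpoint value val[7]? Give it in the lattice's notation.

00110

Iteration log — 15 steps:
  step 1. node 0  ⊔preds=10111  new=11101  old=00000  +wl: 
  step 2. node 1  ⊔preds=00000  new=10111  stable
  step 3. node 2  ⊔preds=00110  new=00100  old=00000  +wl: 
  step 4. node 3  ⊔preds=00100  new=00011  old=00000  +wl: 
  step 5. node 4  ⊔preds=11101  new=10000  old=00000  +wl: 0,2
  step 6. node 5  ⊔preds=11111  new=00111  old=00100  +wl: 3,4
  step 7. node 6  ⊔preds=00100  new=10111  old=00110  +wl: 5
  step 8. node 7  ⊔preds=10111  new=00110  old=00000  +wl: 
  step 9. node 0  ⊔preds=10111  new=11101  stable
  step 10. node 2  ⊔preds=10111  new=00100  stable
  step 11. node 3  ⊔preds=00111  new=00011  stable
  step 12. node 4  ⊔preds=11111  new=10010  old=10000  +wl: 0,2
  step 13. node 5  ⊔preds=11111  new=00111  stable
  step 14. node 0  ⊔preds=10111  new=11101  stable
  step 15. node 2  ⊔preds=10111  new=00100  stable

Least fixpoint reached:
  node 0: 11101
  node 1: 10111
  node 2: 00100
  node 3: 00011
  node 4: 10010
  node 5: 00111
  node 6: 10111
  node 7: 00110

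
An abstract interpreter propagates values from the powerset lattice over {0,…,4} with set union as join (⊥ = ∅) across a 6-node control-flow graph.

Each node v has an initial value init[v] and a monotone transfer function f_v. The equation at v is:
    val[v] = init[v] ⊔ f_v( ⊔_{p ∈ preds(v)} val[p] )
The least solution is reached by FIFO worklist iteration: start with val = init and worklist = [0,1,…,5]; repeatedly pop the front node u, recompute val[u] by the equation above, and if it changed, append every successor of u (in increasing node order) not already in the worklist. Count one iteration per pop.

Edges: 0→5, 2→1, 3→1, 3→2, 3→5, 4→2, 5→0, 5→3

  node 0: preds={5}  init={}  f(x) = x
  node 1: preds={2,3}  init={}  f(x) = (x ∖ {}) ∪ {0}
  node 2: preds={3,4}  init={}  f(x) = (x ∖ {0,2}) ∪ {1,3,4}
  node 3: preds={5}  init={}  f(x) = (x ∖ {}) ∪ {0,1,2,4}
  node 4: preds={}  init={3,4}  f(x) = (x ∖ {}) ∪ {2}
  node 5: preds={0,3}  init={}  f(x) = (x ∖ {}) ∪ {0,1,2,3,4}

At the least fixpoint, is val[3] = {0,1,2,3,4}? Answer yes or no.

yes

Trace (13 dequeues):
  [1] u=0 | in {} | out {} | ==
  [2] u=1 | in {} | out {0} | prev {} | push {}
  [3] u=2 | in {3,4} | out {1,3,4} | prev {} | push {1}
  [4] u=3 | in {} | out {0,1,2,4} | prev {} | push {2}
  [5] u=4 | in {} | out {2,3,4} | prev {3,4} | push {}
  [6] u=5 | in {0,1,2,4} | out {0,1,2,3,4} | prev {} | push {0,3}
  [7] u=1 | in {0,1,2,3,4} | out {0,1,2,3,4} | prev {0} | push {}
  [8] u=2 | in {0,1,2,3,4} | out {1,3,4} | ==
  [9] u=0 | in {0,1,2,3,4} | out {0,1,2,3,4} | prev {} | push {5}
  [10] u=3 | in {0,1,2,3,4} | out {0,1,2,3,4} | prev {0,1,2,4} | push {1,2}
  [11] u=5 | in {0,1,2,3,4} | out {0,1,2,3,4} | ==
  [12] u=1 | in {0,1,2,3,4} | out {0,1,2,3,4} | ==
  [13] u=2 | in {0,1,2,3,4} | out {1,3,4} | ==

Converged values:
  [0] {0,1,2,3,4}
  [1] {0,1,2,3,4}
  [2] {1,3,4}
  [3] {0,1,2,3,4}
  [4] {2,3,4}
  [5] {0,1,2,3,4}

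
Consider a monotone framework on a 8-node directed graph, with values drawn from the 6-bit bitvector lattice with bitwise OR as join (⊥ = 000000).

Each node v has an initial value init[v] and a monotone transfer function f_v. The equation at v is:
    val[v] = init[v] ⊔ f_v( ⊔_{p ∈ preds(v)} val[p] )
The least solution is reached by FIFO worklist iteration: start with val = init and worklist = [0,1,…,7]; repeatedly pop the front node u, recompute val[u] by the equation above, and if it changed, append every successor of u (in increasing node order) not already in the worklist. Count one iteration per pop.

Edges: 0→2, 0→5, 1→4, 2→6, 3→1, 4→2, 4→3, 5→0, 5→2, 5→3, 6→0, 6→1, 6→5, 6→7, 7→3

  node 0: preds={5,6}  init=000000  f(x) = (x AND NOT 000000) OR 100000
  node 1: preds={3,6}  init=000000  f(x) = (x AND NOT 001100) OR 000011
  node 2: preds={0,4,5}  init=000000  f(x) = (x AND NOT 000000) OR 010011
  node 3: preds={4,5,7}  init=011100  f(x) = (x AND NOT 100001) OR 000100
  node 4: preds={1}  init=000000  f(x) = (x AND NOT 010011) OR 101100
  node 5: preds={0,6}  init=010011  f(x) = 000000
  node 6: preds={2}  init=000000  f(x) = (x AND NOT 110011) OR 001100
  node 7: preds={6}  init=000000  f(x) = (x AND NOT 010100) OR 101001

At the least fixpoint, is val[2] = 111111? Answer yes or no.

yes

Iteration log — 15 steps:
  step 1. node 0  ⊔preds=010011  new=110011  old=000000  +wl: 
  step 2. node 1  ⊔preds=011100  new=010011  old=000000  +wl: 
  step 3. node 2  ⊔preds=110011  new=110011  old=000000  +wl: 
  step 4. node 3  ⊔preds=010011  new=011110  old=011100  +wl: 1
  step 5. node 4  ⊔preds=010011  new=101100  old=000000  +wl: 2,3
  step 6. node 5  ⊔preds=110011  new=010011  stable
  step 7. node 6  ⊔preds=110011  new=001100  old=000000  +wl: 0,5
  step 8. node 7  ⊔preds=001100  new=101001  old=000000  +wl: 
  step 9. node 1  ⊔preds=011110  new=010011  stable
  step 10. node 2  ⊔preds=111111  new=111111  old=110011  +wl: 6
  step 11. node 3  ⊔preds=111111  new=011110  stable
  step 12. node 0  ⊔preds=011111  new=111111  old=110011  +wl: 2
  step 13. node 5  ⊔preds=111111  new=010011  stable
  step 14. node 6  ⊔preds=111111  new=001100  stable
  step 15. node 2  ⊔preds=111111  new=111111  stable

Least fixpoint reached:
  node 0: 111111
  node 1: 010011
  node 2: 111111
  node 3: 011110
  node 4: 101100
  node 5: 010011
  node 6: 001100
  node 7: 101001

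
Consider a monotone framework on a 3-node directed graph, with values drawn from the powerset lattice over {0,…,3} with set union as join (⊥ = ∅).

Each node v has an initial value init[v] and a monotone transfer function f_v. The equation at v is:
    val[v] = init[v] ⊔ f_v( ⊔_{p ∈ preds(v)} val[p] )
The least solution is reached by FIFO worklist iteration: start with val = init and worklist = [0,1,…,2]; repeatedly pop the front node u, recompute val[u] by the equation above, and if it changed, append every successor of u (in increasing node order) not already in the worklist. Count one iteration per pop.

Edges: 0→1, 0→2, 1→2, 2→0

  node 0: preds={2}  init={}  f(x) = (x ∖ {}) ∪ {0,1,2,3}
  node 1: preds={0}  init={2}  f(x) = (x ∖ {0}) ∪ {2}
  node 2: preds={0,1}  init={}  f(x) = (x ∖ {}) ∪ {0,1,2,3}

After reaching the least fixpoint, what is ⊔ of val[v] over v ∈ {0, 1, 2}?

Trace (4 dequeues):
  [1] u=0 | in {} | out {0,1,2,3} | prev {} | push {}
  [2] u=1 | in {0,1,2,3} | out {1,2,3} | prev {2} | push {}
  [3] u=2 | in {0,1,2,3} | out {0,1,2,3} | prev {} | push {0}
  [4] u=0 | in {0,1,2,3} | out {0,1,2,3} | ==

Converged values:
  [0] {0,1,2,3}
  [1] {1,2,3}
  [2] {0,1,2,3}

{0,1,2,3}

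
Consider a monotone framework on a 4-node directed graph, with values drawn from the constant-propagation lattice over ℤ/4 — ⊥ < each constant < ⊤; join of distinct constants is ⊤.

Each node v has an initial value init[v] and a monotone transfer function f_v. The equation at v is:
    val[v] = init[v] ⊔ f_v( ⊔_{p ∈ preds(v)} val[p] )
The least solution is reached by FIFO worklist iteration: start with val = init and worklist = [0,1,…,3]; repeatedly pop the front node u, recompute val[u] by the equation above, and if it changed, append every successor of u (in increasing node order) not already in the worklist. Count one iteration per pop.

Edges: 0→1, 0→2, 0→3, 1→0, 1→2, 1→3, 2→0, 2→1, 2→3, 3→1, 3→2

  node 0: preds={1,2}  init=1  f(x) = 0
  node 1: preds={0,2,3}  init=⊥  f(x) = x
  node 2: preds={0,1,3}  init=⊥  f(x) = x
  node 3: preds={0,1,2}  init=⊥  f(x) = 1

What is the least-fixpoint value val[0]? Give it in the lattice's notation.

Iteration log — 7 steps:
  step 1. node 0  ⊔preds=⊥  new=⊤  old=1  +wl: 
  step 2. node 1  ⊔preds=⊤  new=⊤  old=⊥  +wl: 0
  step 3. node 2  ⊔preds=⊤  new=⊤  old=⊥  +wl: 1
  step 4. node 3  ⊔preds=⊤  new=1  old=⊥  +wl: 2
  step 5. node 0  ⊔preds=⊤  new=⊤  stable
  step 6. node 1  ⊔preds=⊤  new=⊤  stable
  step 7. node 2  ⊔preds=⊤  new=⊤  stable

Least fixpoint reached:
  node 0: ⊤
  node 1: ⊤
  node 2: ⊤
  node 3: 1

⊤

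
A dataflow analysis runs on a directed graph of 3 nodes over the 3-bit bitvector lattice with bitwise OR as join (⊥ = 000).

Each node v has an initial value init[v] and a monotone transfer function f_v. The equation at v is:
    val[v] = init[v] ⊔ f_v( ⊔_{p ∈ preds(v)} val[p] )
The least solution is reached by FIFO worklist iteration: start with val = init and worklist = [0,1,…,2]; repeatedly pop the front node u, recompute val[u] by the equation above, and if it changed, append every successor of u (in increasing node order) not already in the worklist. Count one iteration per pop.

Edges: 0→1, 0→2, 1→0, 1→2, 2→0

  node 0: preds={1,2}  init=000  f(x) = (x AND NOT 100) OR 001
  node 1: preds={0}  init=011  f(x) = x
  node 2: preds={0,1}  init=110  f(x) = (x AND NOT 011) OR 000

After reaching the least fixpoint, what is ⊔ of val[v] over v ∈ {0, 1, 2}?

Worklist (3 pops):
  #1 pop 0: in=111 → 011 (was 000); enqueue []
  #2 pop 1: in=011 → 011 (no change)
  #3 pop 2: in=011 → 110 (no change)

Fixpoint:
  val[0] = 011
  val[1] = 011
  val[2] = 110

111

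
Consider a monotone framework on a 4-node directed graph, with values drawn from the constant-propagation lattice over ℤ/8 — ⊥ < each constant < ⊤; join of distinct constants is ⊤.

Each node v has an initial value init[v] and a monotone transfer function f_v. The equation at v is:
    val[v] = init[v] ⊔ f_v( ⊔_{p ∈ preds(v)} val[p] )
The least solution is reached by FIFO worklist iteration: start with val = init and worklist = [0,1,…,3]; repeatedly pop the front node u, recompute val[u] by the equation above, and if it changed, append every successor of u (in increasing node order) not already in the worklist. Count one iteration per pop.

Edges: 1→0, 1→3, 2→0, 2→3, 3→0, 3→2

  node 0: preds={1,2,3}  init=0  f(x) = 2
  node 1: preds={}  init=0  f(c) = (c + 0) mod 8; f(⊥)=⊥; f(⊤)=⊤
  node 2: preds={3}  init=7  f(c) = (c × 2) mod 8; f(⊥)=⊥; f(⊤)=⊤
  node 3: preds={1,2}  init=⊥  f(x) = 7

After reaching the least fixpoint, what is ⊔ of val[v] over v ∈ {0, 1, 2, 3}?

Iteration log — 8 steps:
  step 1. node 0  ⊔preds=⊤  new=⊤  old=0  +wl: 
  step 2. node 1  ⊔preds=⊥  new=0  stable
  step 3. node 2  ⊔preds=⊥  new=7  stable
  step 4. node 3  ⊔preds=⊤  new=7  old=⊥  +wl: 0,2
  step 5. node 0  ⊔preds=⊤  new=⊤  stable
  step 6. node 2  ⊔preds=7  new=⊤  old=7  +wl: 0,3
  step 7. node 0  ⊔preds=⊤  new=⊤  stable
  step 8. node 3  ⊔preds=⊤  new=7  stable

Least fixpoint reached:
  node 0: ⊤
  node 1: 0
  node 2: ⊤
  node 3: 7

⊤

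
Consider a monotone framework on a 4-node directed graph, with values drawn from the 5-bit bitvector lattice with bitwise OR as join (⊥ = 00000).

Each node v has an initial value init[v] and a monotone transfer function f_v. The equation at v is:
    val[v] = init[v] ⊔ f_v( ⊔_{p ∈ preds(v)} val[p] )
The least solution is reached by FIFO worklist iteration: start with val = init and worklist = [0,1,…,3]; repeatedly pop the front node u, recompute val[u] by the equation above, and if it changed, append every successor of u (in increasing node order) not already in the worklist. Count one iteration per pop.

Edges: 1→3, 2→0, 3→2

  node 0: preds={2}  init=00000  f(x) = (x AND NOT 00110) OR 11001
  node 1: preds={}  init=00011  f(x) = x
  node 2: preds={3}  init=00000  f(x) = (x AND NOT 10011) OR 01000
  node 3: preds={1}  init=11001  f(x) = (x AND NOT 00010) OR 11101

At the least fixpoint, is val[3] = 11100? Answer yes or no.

no

Worklist (7 pops):
  #1 pop 0: in=00000 → 11001 (was 00000); enqueue []
  #2 pop 1: in=00000 → 00011 (no change)
  #3 pop 2: in=11001 → 01000 (was 00000); enqueue [0]
  #4 pop 3: in=00011 → 11101 (was 11001); enqueue [2]
  #5 pop 0: in=01000 → 11001 (no change)
  #6 pop 2: in=11101 → 01100 (was 01000); enqueue [0]
  #7 pop 0: in=01100 → 11001 (no change)

Fixpoint:
  val[0] = 11001
  val[1] = 00011
  val[2] = 01100
  val[3] = 11101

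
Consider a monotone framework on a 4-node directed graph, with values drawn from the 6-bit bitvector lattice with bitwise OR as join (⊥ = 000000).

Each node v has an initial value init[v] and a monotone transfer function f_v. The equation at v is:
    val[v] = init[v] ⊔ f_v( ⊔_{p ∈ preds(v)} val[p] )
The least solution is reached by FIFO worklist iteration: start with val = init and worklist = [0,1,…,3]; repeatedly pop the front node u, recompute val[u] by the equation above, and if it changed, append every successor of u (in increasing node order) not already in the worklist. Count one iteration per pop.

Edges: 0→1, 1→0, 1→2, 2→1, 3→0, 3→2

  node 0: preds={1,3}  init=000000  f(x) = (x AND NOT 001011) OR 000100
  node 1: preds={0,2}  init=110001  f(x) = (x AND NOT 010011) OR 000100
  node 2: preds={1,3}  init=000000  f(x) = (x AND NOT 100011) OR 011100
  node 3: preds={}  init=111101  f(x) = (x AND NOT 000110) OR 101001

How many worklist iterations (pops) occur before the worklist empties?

Trace (8 dequeues):
  [1] u=0 | in 111101 | out 110100 | prev 000000 | push {}
  [2] u=1 | in 110100 | out 110101 | prev 110001 | push {0}
  [3] u=2 | in 111101 | out 011100 | prev 000000 | push {1}
  [4] u=3 | in 000000 | out 111101 | ==
  [5] u=0 | in 111101 | out 110100 | ==
  [6] u=1 | in 111100 | out 111101 | prev 110101 | push {0,2}
  [7] u=0 | in 111101 | out 110100 | ==
  [8] u=2 | in 111101 | out 011100 | ==

Converged values:
  [0] 110100
  [1] 111101
  [2] 011100
  [3] 111101

8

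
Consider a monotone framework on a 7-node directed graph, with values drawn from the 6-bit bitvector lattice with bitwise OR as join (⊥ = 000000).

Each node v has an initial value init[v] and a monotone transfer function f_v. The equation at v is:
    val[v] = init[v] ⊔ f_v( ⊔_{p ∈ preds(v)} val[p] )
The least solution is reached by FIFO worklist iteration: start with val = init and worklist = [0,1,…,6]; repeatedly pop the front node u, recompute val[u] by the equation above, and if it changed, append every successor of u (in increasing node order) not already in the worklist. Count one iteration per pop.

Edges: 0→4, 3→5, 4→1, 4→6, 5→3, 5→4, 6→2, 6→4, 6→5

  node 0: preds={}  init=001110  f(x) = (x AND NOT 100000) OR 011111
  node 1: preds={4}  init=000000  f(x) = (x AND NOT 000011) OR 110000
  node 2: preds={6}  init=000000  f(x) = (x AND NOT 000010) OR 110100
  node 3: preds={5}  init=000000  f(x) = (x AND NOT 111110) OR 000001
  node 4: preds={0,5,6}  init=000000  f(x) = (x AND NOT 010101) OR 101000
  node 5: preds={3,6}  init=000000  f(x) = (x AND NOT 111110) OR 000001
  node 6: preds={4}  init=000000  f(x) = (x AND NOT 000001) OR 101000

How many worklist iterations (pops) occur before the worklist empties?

12

Trace (12 dequeues):
  [1] u=0 | in 000000 | out 011111 | prev 001110 | push {}
  [2] u=1 | in 000000 | out 110000 | prev 000000 | push {}
  [3] u=2 | in 000000 | out 110100 | prev 000000 | push {}
  [4] u=3 | in 000000 | out 000001 | prev 000000 | push {}
  [5] u=4 | in 011111 | out 101010 | prev 000000 | push {1}
  [6] u=5 | in 000001 | out 000001 | prev 000000 | push {3,4}
  [7] u=6 | in 101010 | out 101010 | prev 000000 | push {2,5}
  [8] u=1 | in 101010 | out 111000 | prev 110000 | push {}
  [9] u=3 | in 000001 | out 000001 | ==
  [10] u=4 | in 111111 | out 101010 | ==
  [11] u=2 | in 101010 | out 111100 | prev 110100 | push {}
  [12] u=5 | in 101011 | out 000001 | ==

Converged values:
  [0] 011111
  [1] 111000
  [2] 111100
  [3] 000001
  [4] 101010
  [5] 000001
  [6] 101010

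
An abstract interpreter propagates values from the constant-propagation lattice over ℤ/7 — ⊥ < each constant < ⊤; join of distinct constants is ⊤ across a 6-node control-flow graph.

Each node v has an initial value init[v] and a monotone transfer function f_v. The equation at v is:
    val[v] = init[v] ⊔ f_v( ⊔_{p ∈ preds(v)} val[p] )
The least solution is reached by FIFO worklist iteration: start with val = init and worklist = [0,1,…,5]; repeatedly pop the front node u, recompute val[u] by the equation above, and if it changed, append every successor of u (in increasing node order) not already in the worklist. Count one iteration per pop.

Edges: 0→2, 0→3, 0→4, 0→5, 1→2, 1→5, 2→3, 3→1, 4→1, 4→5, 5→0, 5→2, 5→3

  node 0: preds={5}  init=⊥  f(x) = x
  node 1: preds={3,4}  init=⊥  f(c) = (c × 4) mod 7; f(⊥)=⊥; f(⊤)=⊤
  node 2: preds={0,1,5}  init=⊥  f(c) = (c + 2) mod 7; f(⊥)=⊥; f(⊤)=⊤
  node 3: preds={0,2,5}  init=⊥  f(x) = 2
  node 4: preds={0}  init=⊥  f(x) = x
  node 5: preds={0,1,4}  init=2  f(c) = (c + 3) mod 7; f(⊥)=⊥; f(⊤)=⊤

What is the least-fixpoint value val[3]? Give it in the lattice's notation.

Iteration log — 15 steps:
  step 1. node 0  ⊔preds=2  new=2  old=⊥  +wl: 
  step 2. node 1  ⊔preds=⊥  new=⊥  stable
  step 3. node 2  ⊔preds=2  new=4  old=⊥  +wl: 
  step 4. node 3  ⊔preds=⊤  new=2  old=⊥  +wl: 1
  step 5. node 4  ⊔preds=2  new=2  old=⊥  +wl: 
  step 6. node 5  ⊔preds=2  new=⊤  old=2  +wl: 0,2,3
  step 7. node 1  ⊔preds=2  new=1  old=⊥  +wl: 5
  step 8. node 0  ⊔preds=⊤  new=⊤  old=2  +wl: 4
  step 9. node 2  ⊔preds=⊤  new=⊤  old=4  +wl: 
  step 10. node 3  ⊔preds=⊤  new=2  stable
  step 11. node 5  ⊔preds=⊤  new=⊤  stable
  step 12. node 4  ⊔preds=⊤  new=⊤  old=2  +wl: 1,5
  step 13. node 1  ⊔preds=⊤  new=⊤  old=1  +wl: 2
  step 14. node 5  ⊔preds=⊤  new=⊤  stable
  step 15. node 2  ⊔preds=⊤  new=⊤  stable

Least fixpoint reached:
  node 0: ⊤
  node 1: ⊤
  node 2: ⊤
  node 3: 2
  node 4: ⊤
  node 5: ⊤

2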